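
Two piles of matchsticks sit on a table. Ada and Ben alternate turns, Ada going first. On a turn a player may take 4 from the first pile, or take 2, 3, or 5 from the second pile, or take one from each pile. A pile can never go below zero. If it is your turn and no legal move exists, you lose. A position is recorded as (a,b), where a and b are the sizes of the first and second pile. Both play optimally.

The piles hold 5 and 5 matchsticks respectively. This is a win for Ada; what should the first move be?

Compute win/loss labels from the base case upward. A position with no move is L. Any other position is W if it can reach an L in one move, else L.
No move ever increases a pile, so every position that can arise here has a ≤ 5 and b ≤ 5; it is enough to label the cells with 0 ≤ a ≤ 5 and 0 ≤ b ≤ 5.
Every move lowers a or b (never raises either), so fill the grid row by row in increasing a, and left to right within a row: each cell's successors are then already labelled.
      b=0  b=1  b=2  b=3  b=4  b=5
a=0:    L    L    W    W    W    W
a=1:    L    W    W    W    L    W
a=2:    L    W    W    W    L    W
a=3:    L    W    W    W    L    W
a=4:    W    W    L    L    W    W
a=5:    W    L    L    W    W    W
Cells with no legal move (terminal, hence L): (0,0), (0,1), (1,0), (2,0), (3,0).
The remaining L cells, each justified by listing all of its moves:
(1,4): only reaches (1,2)(W), (1,1)(W), (0,3)(W), all W → L
(2,4): only reaches (2,2)(W), (2,1)(W), (1,3)(W), all W → L
(3,4): only reaches (3,2)(W), (3,1)(W), (2,3)(W), all W → L
(4,2): only reaches (0,2)(W), (4,0)(W), (3,1)(W), all W → L
(4,3): only reaches (0,3)(W), (4,1)(W), (4,0)(W), (3,2)(W), all W → L
(5,1): only reaches (1,1)(W), (4,0)(W), all W → L
(5,2): only reaches (1,2)(W), (5,0)(W), (4,1)(W), all W → L
Every other cell has at least one move into one of the L cells above, so it is W.
From (5,5), the L positions reachable in one move are: (5,2).

Move to (5,2).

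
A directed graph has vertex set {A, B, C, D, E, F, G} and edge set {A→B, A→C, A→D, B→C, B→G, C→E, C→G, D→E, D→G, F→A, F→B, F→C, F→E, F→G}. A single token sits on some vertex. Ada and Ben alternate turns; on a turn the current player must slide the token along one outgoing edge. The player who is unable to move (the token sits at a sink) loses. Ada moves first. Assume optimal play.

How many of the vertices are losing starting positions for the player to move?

Work bottom-up. With no move the player to move loses. Otherwise the position is W if at least one move leads to an L position for the opponent, and L if every move leads to a W.
Every edge goes from a vertex to one that appears earlier in the order E, G, D, C, B, A, F, so processing vertices in that order labels each vertex after all of its successors.
E: no outgoing edge → L
G: no outgoing edge → L
D: reaches L-position G → W
C: reaches L-position G → W
B: reaches L-position G → W
A: only reaches B(W), C(W), D(W), all W → L
F: reaches L-position A → W
The L vertices are A, E, G; that is 3 in all.

3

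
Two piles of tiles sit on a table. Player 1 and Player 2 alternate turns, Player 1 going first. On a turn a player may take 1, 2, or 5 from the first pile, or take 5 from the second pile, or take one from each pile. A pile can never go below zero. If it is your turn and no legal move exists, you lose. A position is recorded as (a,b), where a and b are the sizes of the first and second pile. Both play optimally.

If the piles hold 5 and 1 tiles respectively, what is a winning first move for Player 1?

Move to (3,1).

Build the W/L table. Terminal = L. A non-terminal position is W if it has a move to some L; otherwise it is L.
No move ever increases a pile, so every position that can arise here has a ≤ 5 and b ≤ 1; it is enough to label the cells with 0 ≤ a ≤ 5 and 0 ≤ b ≤ 1.
Every move lowers a or b (never raises either), so fill the grid row by row in increasing a, and left to right within a row: each cell's successors are then already labelled.
      b=0  b=1
a=0:    L    L
a=1:    W    W
a=2:    W    W
a=3:    L    L
a=4:    W    W
a=5:    W    W
Cells with no legal move (terminal, hence L): (0,0), (0,1).
The remaining L cells, each justified by listing all of its moves:
(3,0): →(2,0)(W), (1,0)(W) — all W, so L
(3,1): →(2,1)(W), (1,1)(W), (2,0)(W) — all W, so L
Every other cell has at least one move into one of the L cells above, so it is W.
From (5,1), the L positions reachable in one move are: (3,1), (0,1). Any move reaching one of these is winning.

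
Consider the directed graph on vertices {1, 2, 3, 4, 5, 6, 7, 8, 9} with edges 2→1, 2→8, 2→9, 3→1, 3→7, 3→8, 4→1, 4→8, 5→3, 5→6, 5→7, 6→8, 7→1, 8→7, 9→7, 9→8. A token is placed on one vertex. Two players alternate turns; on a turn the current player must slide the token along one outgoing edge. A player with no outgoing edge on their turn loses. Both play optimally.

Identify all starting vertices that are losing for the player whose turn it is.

Classify positions by backward induction: terminal positions (no move available) are L. From any other position, the mover wins iff some move reaches an L.
Every edge goes from a vertex to one that appears earlier in the order 1, 7, 8, 3, 6, 9, 2, 4, 5, so processing vertices in that order labels each vertex after all of its successors.
1: no outgoing edge → L
7: reaches L-position 1 → W
8: only reaches 7(W), which is W → L
3: reaches L-position 8 → W
6: reaches L-position 8 → W
9: reaches L-position 8 → W
2: reaches L-position 8 → W
4: reaches L-position 8 → W
5: only reaches 6(W), 3(W), 7(W), all W → L
The losing starting vertices are exactly the entries labelled L in this table (3 of them).

1, 5, 8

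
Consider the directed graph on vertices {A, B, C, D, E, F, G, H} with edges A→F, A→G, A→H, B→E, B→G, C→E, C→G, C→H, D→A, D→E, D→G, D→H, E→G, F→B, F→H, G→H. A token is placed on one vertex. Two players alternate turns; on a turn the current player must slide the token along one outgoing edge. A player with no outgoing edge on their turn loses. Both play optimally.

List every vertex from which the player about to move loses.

E, H

Compute win/loss labels from the base case upward. A position with no move is L. Any other position is W if it can reach an L in one move, else L.
Every edge goes from a vertex to one that appears earlier in the order H, G, E, B, F, C, A, D, so processing vertices in that order labels each vertex after all of its successors.
H: no outgoing edge → L
G: can move to H, which is L ⇒ W
E: the only move is to G(W), a W ⇒ L
B: can move to E, which is L ⇒ W
F: can move to H, which is L ⇒ W
C: can move to E, which is L ⇒ W
A: can move to H, which is L ⇒ W
D: can move to E, which is L ⇒ W
The losing starting vertices are exactly the entries labelled L in this table (2 of them).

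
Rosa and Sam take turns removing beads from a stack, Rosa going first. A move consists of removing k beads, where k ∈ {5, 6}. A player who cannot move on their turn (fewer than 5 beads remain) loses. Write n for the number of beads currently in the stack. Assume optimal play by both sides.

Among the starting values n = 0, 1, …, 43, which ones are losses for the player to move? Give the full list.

0, 1, 2, 3, 4, 11, 12, 13, 14, 15, 22, 23, 24, 25, 26, 33, 34, 35, 36, 37

Label each position W (a win for the player to move) or L (a loss). A position with no legal move is L; any other position is W exactly when some move reaches an L, and L when every move reaches a W.
n=0: no move → L
n=1: no move → L
n=2: no move → L
n=3: no move → L
n=4: no move → L
n=5: reaches L-position 0 → W
n=6: reaches L-position 1 → W
n=7: reaches L-position 2 → W
n=8: reaches L-position 3 → W
n=9: reaches L-position 4 → W
n=10: reaches L-position 4 → W
n=11: only reaches 6(W), 5(W), all W → L
n=12: only reaches 7(W), 6(W), all W → L
n=13: only reaches 8(W), 7(W), all W → L
n=14: only reaches 9(W), 8(W), all W → L
n=15: only reaches 10(W), 9(W), all W → L
n=16: reaches L-position 11 → W
n=17: reaches L-position 12 → W
n=18: reaches L-position 13 → W
n=19: reaches L-position 14 → W
n=20: reaches L-position 15 → W
n=21: reaches L-position 15 → W
n=22: only reaches 17(W), 16(W), all W → L
n=23: only reaches 18(W), 17(W), all W → L
n=24: only reaches 19(W), 18(W), all W → L
n=25: only reaches 20(W), 19(W), all W → L
n=26: only reaches 21(W), 20(W), all W → L
n=27: reaches L-position 22 → W
n=28: reaches L-position 23 → W
n=29: reaches L-position 24 → W
n=30: reaches L-position 25 → W
n=31: reaches L-position 26 → W
n=32: reaches L-position 26 → W
n=33: only reaches 28(W), 27(W), all W → L
n=34: only reaches 29(W), 28(W), all W → L
n=35: only reaches 30(W), 29(W), all W → L
n=36: only reaches 31(W), 30(W), all W → L
n=37: only reaches 32(W), 31(W), all W → L
n=38: reaches L-position 33 → W
n=39: reaches L-position 34 → W
n=40: reaches L-position 35 → W
n=41: reaches L-position 36 → W
n=42: reaches L-position 37 → W
n=43: reaches L-position 37 → W
Reading off the rows marked L gives the requested list; there are 20 such values of n.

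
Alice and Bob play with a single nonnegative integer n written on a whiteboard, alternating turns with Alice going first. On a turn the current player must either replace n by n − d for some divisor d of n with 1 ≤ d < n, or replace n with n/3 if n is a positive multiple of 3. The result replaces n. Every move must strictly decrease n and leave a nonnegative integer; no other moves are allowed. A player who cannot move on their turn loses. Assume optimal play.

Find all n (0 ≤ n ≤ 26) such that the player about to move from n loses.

0, 1, 4, 7, 9, 11, 13, 15, 17, 19, 23, 25

Classify positions by backward induction: terminal positions (no move available) are L. From any other position, the mover wins iff some move reaches an L.
n=0: no move → L
n=1: no move → L
n=2: →1(L), so W
n=3: →1(L), so W
n=4: →2(W), 3(W) — all W, so L
n=5: →4(L), so W
n=6: →4(L), so W
n=7: →6(W) only, which is W, so L
n=8: →4(L), so W
n=9: →3(W), 6(W), 8(W) — all W, so L
n=10: →9(L), so W
n=11: →10(W) only, which is W, so L
n=12: →4(L), so W
n=13: →12(W) only, which is W, so L
n=14: →7(L), so W
n=15: →5(W), 10(W), 12(W), 14(W) — all W, so L
n=16: →15(L), so W
n=17: →16(W) only, which is W, so L
n=18: →9(L), so W
n=19: →18(W) only, which is W, so L
n=20: →15(L), so W
n=21: →7(L), so W
n=22: →11(L), so W
n=23: →22(W) only, which is W, so L
n=24: →23(L), so W
n=25: →20(W), 24(W) — all W, so L
n=26: →13(L), so W
The losing starting values of n are exactly the entries labelled L in this table (12 of them).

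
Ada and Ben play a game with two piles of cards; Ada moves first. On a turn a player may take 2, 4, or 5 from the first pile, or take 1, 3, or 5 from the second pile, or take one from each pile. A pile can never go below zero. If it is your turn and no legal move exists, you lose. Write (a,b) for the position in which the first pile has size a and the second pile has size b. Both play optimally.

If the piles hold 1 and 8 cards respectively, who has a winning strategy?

Build the W/L table. Terminal = L. A non-terminal position is W if it has a move to some L; otherwise it is L.
No move ever increases a pile, so every position that can arise here has a ≤ 1 and b ≤ 8; it is enough to label the cells with 0 ≤ a ≤ 1 and 0 ≤ b ≤ 8.
Every move lowers a or b (never raises either), so fill the grid row by row in increasing a, and left to right within a row: each cell's successors are then already labelled.
      b=0  b=1  b=2  b=3  b=4  b=5  b=6  b=7  b=8
a=0:    L    W    L    W    L    W    L    W    L
a=1:    L    W    L    W    L    W    L    W    L
Cells with no legal move (terminal, hence L): (0,0), (1,0).
The remaining L cells, each justified by listing all of its moves:
(0,2): L (sole option (0,1)(W) is W)
(0,4): L (options (0,3)(W), (0,1)(W) are all W)
(0,6): L (options (0,5)(W), (0,3)(W), (0,1)(W) are all W)
(0,8): L (options (0,7)(W), (0,5)(W), (0,3)(W) are all W)
(1,2): L (options (1,1)(W), (0,1)(W) are all W)
(1,4): L (options (1,3)(W), (1,1)(W), (0,3)(W) are all W)
(1,6): L (options (1,5)(W), (1,3)(W), (1,1)(W), (0,5)(W) are all W)
(1,8): L (options (1,7)(W), (1,5)(W), (1,3)(W), (0,7)(W) are all W)
Every other cell has at least one move into one of the L cells above, so it is W.
Every move from (1,8) reaches a W position, so the mover loses.

Ben wins.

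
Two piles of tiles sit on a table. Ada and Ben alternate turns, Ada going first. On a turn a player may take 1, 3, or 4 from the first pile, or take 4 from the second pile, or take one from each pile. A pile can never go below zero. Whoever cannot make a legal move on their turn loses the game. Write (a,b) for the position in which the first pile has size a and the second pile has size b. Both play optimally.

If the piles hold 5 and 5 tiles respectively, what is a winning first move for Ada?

Work bottom-up. With no move the player to move loses. Otherwise the position is W if at least one move leads to an L position for the opponent, and L if every move leads to a W.
No move ever increases a pile, so every position that can arise here has a ≤ 5 and b ≤ 5; it is enough to label the cells with 0 ≤ a ≤ 5 and 0 ≤ b ≤ 5.
Every move lowers a or b (never raises either), so fill the grid row by row in increasing a, and left to right within a row: each cell's successors are then already labelled.
      b=0  b=1  b=2  b=3  b=4  b=5
a=0:    L    L    L    L    W    W
a=1:    W    W    W    W    W    L
a=2:    L    L    L    L    W    W
a=3:    W    W    W    W    W    L
a=4:    W    W    W    W    L    W
a=5:    W    W    W    W    W    W
Cells with no legal move (terminal, hence L): (0,0), (0,1), (0,2), (0,3).
The remaining L cells, each justified by listing all of its moves:
(1,5): L (options (0,5)(W), (1,1)(W), (0,4)(W) are all W)
(2,0): L (sole option (1,0)(W) is W)
(2,1): L (options (1,1)(W), (1,0)(W) are all W)
(2,2): L (options (1,2)(W), (1,1)(W) are all W)
(2,3): L (options (1,3)(W), (1,2)(W) are all W)
(3,5): L (options (2,5)(W), (0,5)(W), (3,1)(W), (2,4)(W) are all W)
(4,4): L (options (3,4)(W), (1,4)(W), (0,4)(W), (4,0)(W), (3,3)(W) are all W)
Every other cell has at least one move into one of the L cells above, so it is W.
From (5,5), the L positions reachable in one move are: (1,5), (4,4). Any move reaching one of these is winning.

Move to (1,5).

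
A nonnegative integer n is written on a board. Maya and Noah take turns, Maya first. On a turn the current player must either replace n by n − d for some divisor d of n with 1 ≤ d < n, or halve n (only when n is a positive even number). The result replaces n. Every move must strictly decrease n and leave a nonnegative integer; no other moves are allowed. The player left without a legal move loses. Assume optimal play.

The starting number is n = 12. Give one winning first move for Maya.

Move to 9.

Positions with no move are L. A position that does have a move is losing for the player to move precisely when every available move leads to a winning position for the opponent. Fill in the labels:
n=0: no move → L
n=1: no move → L
n=2: can move to 1, which is L ⇒ W
n=3: the only move is to 2(W), a W ⇒ L
n=4: can move to 3, which is L ⇒ W
n=5: the only move is to 4(W), a W ⇒ L
n=6: can move to 3, which is L ⇒ W
n=7: the only move is to 6(W), a W ⇒ L
n=8: can move to 7, which is L ⇒ W
n=9: moves to 6(W), 8(W); every one is W ⇒ L
n=10: can move to 5, which is L ⇒ W
n=11: the only move is to 10(W), a W ⇒ L
n=12: can move to 9, which is L ⇒ W
From 12, the L positions reachable in one move are: 9, 11. Any move reaching one of these is winning.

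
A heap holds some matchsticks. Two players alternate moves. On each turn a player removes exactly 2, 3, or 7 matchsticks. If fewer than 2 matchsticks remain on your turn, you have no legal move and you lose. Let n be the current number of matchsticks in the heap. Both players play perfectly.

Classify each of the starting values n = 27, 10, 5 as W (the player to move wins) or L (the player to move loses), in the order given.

27: W, 10: L, 5: L

Label each position W (a win for the player to move) or L (a loss). A position with no legal move is L; any other position is W exactly when some move reaches an L, and L when every move reaches a W.
n=0: no move → L
n=1: no move → L
n=2: W (go to 0, an L position)
n=3: W (go to 1, an L position)
n=4: W (go to 1, an L position)
n=5: L (options 3(W), 2(W) are all W)
n=6: L (options 4(W), 3(W) are all W)
n=7: W (go to 5, an L position)
n=8: W (go to 6, an L position)
n=9: W (go to 6, an L position)
n=10: L (options 8(W), 7(W), 3(W) are all W)
n=11: L (options 9(W), 8(W), 4(W) are all W)
n=12: W (go to 10, an L position)
n=13: W (go to 11, an L position)
n=14: W (go to 11, an L position)
n=15: L (options 13(W), 12(W), 8(W) are all W)
n=16: L (options 14(W), 13(W), 9(W) are all W)
n=17: W (go to 15, an L position)
n=18: W (go to 16, an L position)
n=19: W (go to 16, an L position)
n=20: L (options 18(W), 17(W), 13(W) are all W)
n=21: L (options 19(W), 18(W), 14(W) are all W)
n=22: W (go to 20, an L position)
n=23: W (go to 21, an L position)
n=24: W (go to 21, an L position)
n=25: L (options 23(W), 22(W), 18(W) are all W)
n=26: L (options 24(W), 23(W), 19(W) are all W)
n=27: W (go to 25, an L position)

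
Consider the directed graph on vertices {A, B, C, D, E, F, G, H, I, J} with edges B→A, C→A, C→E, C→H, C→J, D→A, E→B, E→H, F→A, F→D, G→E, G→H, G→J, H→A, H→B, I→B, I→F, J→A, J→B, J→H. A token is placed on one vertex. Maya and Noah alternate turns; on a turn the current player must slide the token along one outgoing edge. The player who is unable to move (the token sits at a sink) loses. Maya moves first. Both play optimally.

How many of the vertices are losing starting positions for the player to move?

Work bottom-up. With no move the player to move loses. Otherwise the position is W if at least one move leads to an L position for the opponent, and L if every move leads to a W.
Every edge goes from a vertex to one that appears earlier in the order A, B, H, J, D, F, I, E, C, G, so processing vertices in that order labels each vertex after all of its successors.
A: no outgoing edge → L
B: can move to A, which is L ⇒ W
H: can move to A, which is L ⇒ W
J: can move to A, which is L ⇒ W
D: can move to A, which is L ⇒ W
F: can move to A, which is L ⇒ W
I: moves to F(W), B(W); every one is W ⇒ L
E: moves to H(W), B(W); every one is W ⇒ L
C: can move to E, which is L ⇒ W
G: can move to E, which is L ⇒ W
The L vertices are A, E, I; that is 3 in all.

3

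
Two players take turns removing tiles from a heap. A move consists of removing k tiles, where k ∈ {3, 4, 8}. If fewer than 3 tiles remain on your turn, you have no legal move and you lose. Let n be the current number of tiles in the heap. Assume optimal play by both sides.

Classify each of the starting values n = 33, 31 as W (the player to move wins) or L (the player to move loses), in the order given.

Use the standard recursion: the mover loses at a terminal position; elsewhere, the mover wins exactly when some move hands the opponent an L position.
n=0: no move → L
n=1: no move → L
n=2: no move → L
n=3: →0(L), so W
n=4: →1(L), so W
n=5: →2(L), so W
n=6: →2(L), so W
n=7: →4(W), 3(W) — all W, so L
n=8: →0(L), so W
n=9: →1(L), so W
n=10: →7(L), so W
n=11: →7(L), so W
n=12: →9(W), 8(W), 4(W) — all W, so L
n=13: →10(W), 9(W), 5(W) — all W, so L
n=14: →11(W), 10(W), 6(W) — all W, so L
n=15: →12(L), so W
n=16: →13(L), so W
n=17: →14(L), so W
n=18: →14(L), so W
n=19: →16(W), 15(W), 11(W) — all W, so L
n=20: →12(L), so W
n=21: →13(L), so W
n=22: →19(L), so W
n=23: →19(L), so W
n=24: →21(W), 20(W), 16(W) — all W, so L
n=25: →22(W), 21(W), 17(W) — all W, so L
n=26: →23(W), 22(W), 18(W) — all W, so L
n=27: →24(L), so W
n=28: →25(L), so W
n=29: →26(L), so W
n=30: →26(L), so W
n=31: →28(W), 27(W), 23(W) — all W, so L
n=32: →24(L), so W
n=33: →25(L), so W

33: W, 31: L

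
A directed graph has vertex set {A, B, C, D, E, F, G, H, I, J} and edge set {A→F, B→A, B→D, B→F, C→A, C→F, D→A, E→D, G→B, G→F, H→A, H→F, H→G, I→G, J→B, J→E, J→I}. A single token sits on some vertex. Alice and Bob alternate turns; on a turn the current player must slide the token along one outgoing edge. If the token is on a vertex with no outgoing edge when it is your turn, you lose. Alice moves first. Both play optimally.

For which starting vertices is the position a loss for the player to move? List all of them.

D, F, I

Compute win/loss labels from the base case upward. A position with no move is L. Any other position is W if it can reach an L in one move, else L.
Every edge goes from a vertex to one that appears earlier in the order F, A, D, B, G, H, C, I, E, J, so processing vertices in that order labels each vertex after all of its successors.
F: no outgoing edge → L
A: W (go to F, an L position)
D: L (sole option A(W) is W)
B: W (go to D, an L position)
G: W (go to F, an L position)
H: W (go to F, an L position)
C: W (go to F, an L position)
I: L (sole option G(W) is W)
E: W (go to D, an L position)
J: W (go to I, an L position)
Reading off the rows marked L gives the requested list; there are 3 such vertices.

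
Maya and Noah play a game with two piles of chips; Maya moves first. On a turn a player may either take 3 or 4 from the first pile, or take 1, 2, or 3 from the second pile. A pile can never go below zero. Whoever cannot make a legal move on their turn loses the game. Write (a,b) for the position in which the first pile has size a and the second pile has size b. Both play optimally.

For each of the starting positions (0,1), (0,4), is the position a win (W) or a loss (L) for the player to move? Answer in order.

(0,1): W, (0,4): L

Work bottom-up. With no move the player to move loses. Otherwise the position is W if at least one move leads to an L position for the opponent, and L if every move leads to a W.
No move ever increases a pile, so every position that can arise here has a ≤ 0 and b ≤ 4; it is enough to label the cells with 0 ≤ a ≤ 0 and 0 ≤ b ≤ 4.
Every move lowers a or b (never raises either), so fill the grid row by row in increasing a, and left to right within a row: each cell's successors are then already labelled.
      b=0  b=1  b=2  b=3  b=4
a=0:    L    W    W    W    L
Cells with no legal move (terminal, hence L): (0,0).
The remaining L cells, each justified by listing all of its moves:
(0,4): moves to (0,3)(W), (0,2)(W), (0,1)(W); every one is W ⇒ L
Every other cell has at least one move into one of the L cells above, so it is W.
(0,1): the move to (0,0) reaches an L cell, so W
(0,4): one of the L cells justified above, so L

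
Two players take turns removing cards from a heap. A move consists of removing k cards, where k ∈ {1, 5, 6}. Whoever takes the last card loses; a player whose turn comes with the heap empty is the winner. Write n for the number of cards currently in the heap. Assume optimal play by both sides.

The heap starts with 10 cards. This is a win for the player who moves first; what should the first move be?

Compute win/loss labels from the base case upward. A position with no move is W. Any other position is W if it can reach an L in one move, else L.
n=0: no move; the opponent has just taken the last card and therefore loses → W
n=1: →0(W) only, which is W, so L
n=2: →1(L), so W
n=3: →2(W) only, which is W, so L
n=4: →3(L), so W
n=5: →4(W), 0(W) — all W, so L
n=6: →5(L), so W
n=7: →1(L), so W
n=8: →3(L), so W
n=9: →3(L), so W
n=10: →5(L), so W
From 10, the L positions reachable in one move are: 5.

Remove 5, leaving 5.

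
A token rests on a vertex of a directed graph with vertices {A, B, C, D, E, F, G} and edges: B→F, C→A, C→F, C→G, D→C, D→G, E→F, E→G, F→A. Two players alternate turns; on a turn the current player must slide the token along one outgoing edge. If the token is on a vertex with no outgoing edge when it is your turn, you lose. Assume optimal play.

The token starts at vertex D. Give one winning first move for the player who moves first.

Move to G.

Build the W/L table. Terminal = L. A non-terminal position is W if it has a move to some L; otherwise it is L.
Every edge goes from a vertex to one that appears earlier in the order G, A, F, E, C, D, B, so processing vertices in that order labels each vertex after all of its successors.
G: no outgoing edge → L
A: no outgoing edge → L
F: →A(L), so W
E: →G(L), so W
C: →A(L), so W
D: →G(L), so W
B: →F(W) only, which is W, so L
From D, the L positions reachable in one move are: G.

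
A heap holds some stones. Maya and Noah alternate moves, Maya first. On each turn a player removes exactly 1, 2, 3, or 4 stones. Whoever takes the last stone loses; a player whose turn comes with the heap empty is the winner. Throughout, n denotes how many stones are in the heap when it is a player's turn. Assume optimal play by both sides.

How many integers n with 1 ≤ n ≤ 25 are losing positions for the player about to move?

5

Classify positions by backward induction: terminal positions (no move available) are W. From any other position, the mover wins iff some move reaches an L.
n=0: no move; the opponent has just taken the last stone and therefore loses → W
n=1: L (sole option 0(W) is W)
n=2: W (go to 1, an L position)
n=3: W (go to 1, an L position)
n=4: W (go to 1, an L position)
n=5: W (go to 1, an L position)
n=6: L (options 5(W), 4(W), 3(W), 2(W) are all W)
n=7: W (go to 6, an L position)
n=8: W (go to 6, an L position)
n=9: W (go to 6, an L position)
n=10: W (go to 6, an L position)
n=11: L (options 10(W), 9(W), 8(W), 7(W) are all W)
n=12: W (go to 11, an L position)
n=13: W (go to 11, an L position)
n=14: W (go to 11, an L position)
n=15: W (go to 11, an L position)
n=16: L (options 15(W), 14(W), 13(W), 12(W) are all W)
n=17: W (go to 16, an L position)
n=18: W (go to 16, an L position)
n=19: W (go to 16, an L position)
n=20: W (go to 16, an L position)
n=21: L (options 20(W), 19(W), 18(W), 17(W) are all W)
n=22: W (go to 21, an L position)
n=23: W (go to 21, an L position)
n=24: W (go to 21, an L position)
n=25: W (go to 21, an L position)
L entries with 1 ≤ n ≤ 25 (the range starts at n=1): n = 1, 6, 11, 16, 21; that makes 5.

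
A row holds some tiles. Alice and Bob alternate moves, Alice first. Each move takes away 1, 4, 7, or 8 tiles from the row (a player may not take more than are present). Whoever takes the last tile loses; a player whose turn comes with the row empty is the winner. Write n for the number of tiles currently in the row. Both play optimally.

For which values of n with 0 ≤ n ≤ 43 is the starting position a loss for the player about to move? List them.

1, 3, 6, 12, 15, 17, 26, 28, 31, 37, 40, 42

Work bottom-up. With no move the player to move wins. Otherwise the position is W if at least one move leads to an L position for the opponent, and L if every move leads to a W.
n=0: no move; the opponent has just taken the last tile and therefore loses → W
n=1: →0(W) only, which is W, so L
n=2: →1(L), so W
n=3: →2(W) only, which is W, so L
n=4: →3(L), so W
n=5: →1(L), so W
n=6: →5(W), 2(W) — all W, so L
n=7: →6(L), so W
n=8: →1(L), so W
n=9: →1(L), so W
n=10: →6(L), so W
n=11: →3(L), so W
n=12: →11(W), 8(W), 5(W), 4(W) — all W, so L
n=13: →12(L), so W
n=14: →6(L), so W
n=15: →14(W), 11(W), 8(W), 7(W) — all W, so L
n=16: →15(L), so W
n=17: →16(W), 13(W), 10(W), 9(W) — all W, so L
n=18: →17(L), so W
n=19: →15(L), so W
n=20: →12(L), so W
n=21: →17(L), so W
n=22: →15(L), so W
n=23: →15(L), so W
n=24: →17(L), so W
n=25: →17(L), so W
n=26: →25(W), 22(W), 19(W), 18(W) — all W, so L
n=27: →26(L), so W
n=28: →27(W), 24(W), 21(W), 20(W) — all W, so L
n=29: →28(L), so W
n=30: →26(L), so W
n=31: →30(W), 27(W), 24(W), 23(W) — all W, so L
n=32: →31(L), so W
n=33: →26(L), so W
n=34: →26(L), so W
n=35: →31(L), so W
n=36: →28(L), so W
n=37: →36(W), 33(W), 30(W), 29(W) — all W, so L
n=38: →37(L), so W
n=39: →31(L), so W
n=40: →39(W), 36(W), 33(W), 32(W) — all W, so L
n=41: →40(L), so W
n=42: →41(W), 38(W), 35(W), 34(W) — all W, so L
n=43: →42(L), so W
Reading off the rows marked L gives the requested list; there are 12 such values of n.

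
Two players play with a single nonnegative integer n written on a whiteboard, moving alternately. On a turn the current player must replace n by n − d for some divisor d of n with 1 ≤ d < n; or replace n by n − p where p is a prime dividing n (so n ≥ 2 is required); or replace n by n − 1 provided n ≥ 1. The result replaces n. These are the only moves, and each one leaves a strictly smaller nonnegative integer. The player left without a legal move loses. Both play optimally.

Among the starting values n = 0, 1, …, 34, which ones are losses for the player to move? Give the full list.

Positions with no move are L. A position that does have a move is losing for the player to move precisely when every available move leads to a winning position for the opponent. Fill in the labels:
n=0: no move → L
n=1: W (go to 0, an L position)
n=2: W (go to 0, an L position)
n=3: W (go to 0, an L position)
n=4: L (options 2(W), 3(W) are all W)
n=5: W (go to 0, an L position)
n=6: W (go to 4, an L position)
n=7: W (go to 0, an L position)
n=8: W (go to 4, an L position)
n=9: L (options 6(W), 8(W) are all W)
n=10: W (go to 9, an L position)
n=11: W (go to 0, an L position)
n=12: W (go to 9, an L position)
n=13: W (go to 0, an L position)
n=14: L (options 7(W), 12(W), 13(W) are all W)
n=15: W (go to 14, an L position)
n=16: W (go to 14, an L position)
n=17: W (go to 0, an L position)
n=18: W (go to 9, an L position)
n=19: W (go to 0, an L position)
n=20: L (options 10(W), 15(W), 16(W), 18(W), 19(W) are all W)
n=21: W (go to 14, an L position)
n=22: W (go to 20, an L position)
n=23: W (go to 0, an L position)
n=24: W (go to 20, an L position)
n=25: W (go to 20, an L position)
n=26: L (options 13(W), 24(W), 25(W) are all W)
n=27: W (go to 26, an L position)
n=28: W (go to 14, an L position)
n=29: W (go to 0, an L position)
n=30: W (go to 20, an L position)
n=31: W (go to 0, an L position)
n=32: L (options 16(W), 24(W), 28(W), 30(W), 31(W) are all W)
n=33: W (go to 32, an L position)
n=34: W (go to 32, an L position)
The losing starting values of n are exactly the entries labelled L in this table (7 of them).

0, 4, 9, 14, 20, 26, 32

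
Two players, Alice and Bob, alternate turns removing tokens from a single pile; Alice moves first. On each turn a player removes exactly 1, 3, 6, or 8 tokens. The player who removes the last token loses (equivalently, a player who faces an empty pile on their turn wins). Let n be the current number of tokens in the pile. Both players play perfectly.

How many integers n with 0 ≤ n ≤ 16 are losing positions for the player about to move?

6

Use the standard recursion: the mover wins at a terminal position; elsewhere, the mover wins exactly when some move hands the opponent an L position.
n=0: no move; the opponent has just taken the last token and therefore loses → W
n=1: the only move is to 0(W), a W ⇒ L
n=2: can move to 1, which is L ⇒ W
n=3: moves to 2(W), 0(W); every one is W ⇒ L
n=4: can move to 3, which is L ⇒ W
n=5: moves to 4(W), 2(W); every one is W ⇒ L
n=6: can move to 5, which is L ⇒ W
n=7: can move to 1, which is L ⇒ W
n=8: can move to 5, which is L ⇒ W
n=9: can move to 3, which is L ⇒ W
n=10: moves to 9(W), 7(W), 4(W), 2(W); every one is W ⇒ L
n=11: can move to 10, which is L ⇒ W
n=12: moves to 11(W), 9(W), 6(W), 4(W); every one is W ⇒ L
n=13: can move to 12, which is L ⇒ W
n=14: moves to 13(W), 11(W), 8(W), 6(W); every one is W ⇒ L
n=15: can move to 14, which is L ⇒ W
n=16: can move to 10, which is L ⇒ W
L entries with 0 ≤ n ≤ 16: n = 1, 3, 5, 10, 12, 14; that makes 6.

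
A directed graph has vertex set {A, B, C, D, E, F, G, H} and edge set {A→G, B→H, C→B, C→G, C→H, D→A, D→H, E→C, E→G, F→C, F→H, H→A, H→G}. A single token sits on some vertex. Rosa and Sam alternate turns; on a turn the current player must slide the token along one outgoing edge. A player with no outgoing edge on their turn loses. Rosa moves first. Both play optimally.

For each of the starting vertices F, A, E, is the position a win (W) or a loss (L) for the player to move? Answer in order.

F: L, A: W, E: W

Build the W/L table. Terminal = L. A non-terminal position is W if it has a move to some L; otherwise it is L.
Every edge goes from a vertex to one that appears earlier in the order G, A, H, D, B, C, E, F, so processing vertices in that order labels each vertex after all of its successors.
G: no outgoing edge → L
A: can move to G, which is L ⇒ W
H: can move to G, which is L ⇒ W
D: moves to H(W), A(W); every one is W ⇒ L
B: the only move is to H(W), a W ⇒ L
C: can move to B, which is L ⇒ W
E: can move to G, which is L ⇒ W
F: moves to C(W), H(W); every one is W ⇒ L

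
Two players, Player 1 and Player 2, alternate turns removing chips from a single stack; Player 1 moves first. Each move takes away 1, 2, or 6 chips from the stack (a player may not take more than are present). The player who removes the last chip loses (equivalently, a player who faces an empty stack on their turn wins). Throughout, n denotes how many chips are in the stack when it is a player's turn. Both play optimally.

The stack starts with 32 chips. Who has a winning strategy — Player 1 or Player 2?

Player 2 wins.

Classify positions by backward induction: terminal positions (no move available) are W. From any other position, the mover wins iff some move reaches an L.
n=0: no move; the opponent has just taken the last chip and therefore loses → W
n=1: L (sole option 0(W) is W)
n=2: W (go to 1, an L position)
n=3: W (go to 1, an L position)
n=4: L (options 3(W), 2(W) are all W)
n=5: W (go to 4, an L position)
n=6: W (go to 4, an L position)
n=7: W (go to 1, an L position)
n=8: L (options 7(W), 6(W), 2(W) are all W)
n=9: W (go to 8, an L position)
n=10: W (go to 8, an L position)
n=11: L (options 10(W), 9(W), 5(W) are all W)
n=12: W (go to 11, an L position)
n=13: W (go to 11, an L position)
n=14: W (go to 8, an L position)
n=15: L (options 14(W), 13(W), 9(W) are all W)
n=16: W (go to 15, an L position)
n=17: W (go to 15, an L position)
n=18: L (options 17(W), 16(W), 12(W) are all W)
n=19: W (go to 18, an L position)
n=20: W (go to 18, an L position)
n=21: W (go to 15, an L position)
n=22: L (options 21(W), 20(W), 16(W) are all W)
n=23: W (go to 22, an L position)
n=24: W (go to 22, an L position)
n=25: L (options 24(W), 23(W), 19(W) are all W)
n=26: W (go to 25, an L position)
n=27: W (go to 25, an L position)
n=28: W (go to 22, an L position)
n=29: L (options 28(W), 27(W), 23(W) are all W)
n=30: W (go to 29, an L position)
n=31: W (go to 29, an L position)
n=32: L (options 31(W), 30(W), 26(W) are all W)
The starting position 32 is L: whatever Player 1 does, the opponent receives a W position.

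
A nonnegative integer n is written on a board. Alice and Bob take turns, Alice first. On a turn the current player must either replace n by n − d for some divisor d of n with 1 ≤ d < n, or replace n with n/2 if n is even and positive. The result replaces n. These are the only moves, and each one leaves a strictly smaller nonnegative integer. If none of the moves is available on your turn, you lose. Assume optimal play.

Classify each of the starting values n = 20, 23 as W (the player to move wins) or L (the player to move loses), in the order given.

20: W, 23: L

Label each position W (a win for the player to move) or L (a loss). A position with no legal move is L; any other position is W exactly when some move reaches an L, and L when every move reaches a W.
n=0: no move → L
n=1: no move → L
n=2: reaches L-position 1 → W
n=3: only reaches 2(W), which is W → L
n=4: reaches L-position 3 → W
n=5: only reaches 4(W), which is W → L
n=6: reaches L-position 3 → W
n=7: only reaches 6(W), which is W → L
n=8: reaches L-position 7 → W
n=9: only reaches 6(W), 8(W), all W → L
n=10: reaches L-position 5 → W
n=11: only reaches 10(W), which is W → L
n=12: reaches L-position 9 → W
n=13: only reaches 12(W), which is W → L
n=14: reaches L-position 7 → W
n=15: only reaches 10(W), 12(W), 14(W), all W → L
n=16: reaches L-position 15 → W
n=17: only reaches 16(W), which is W → L
n=18: reaches L-position 9 → W
n=19: only reaches 18(W), which is W → L
n=20: reaches L-position 15 → W
n=21: only reaches 14(W), 18(W), 20(W), all W → L
n=22: reaches L-position 11 → W
n=23: only reaches 22(W), which is W → L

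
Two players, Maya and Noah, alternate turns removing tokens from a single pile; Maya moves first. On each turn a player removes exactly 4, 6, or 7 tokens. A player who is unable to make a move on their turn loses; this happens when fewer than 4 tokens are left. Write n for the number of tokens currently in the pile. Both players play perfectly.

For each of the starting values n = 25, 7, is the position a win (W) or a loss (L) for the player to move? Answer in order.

25: L, 7: W

Work bottom-up. With no move the player to move loses. Otherwise the position is W if at least one move leads to an L position for the opponent, and L if every move leads to a W.
n=0: no move → L
n=1: no move → L
n=2: no move → L
n=3: no move → L
n=4: →0(L), so W
n=5: →1(L), so W
n=6: →2(L), so W
n=7: →3(L), so W
n=8: →2(L), so W
n=9: →3(L), so W
n=10: →3(L), so W
n=11: →7(W), 5(W), 4(W) — all W, so L
n=12: →8(W), 6(W), 5(W) — all W, so L
n=13: →9(W), 7(W), 6(W) — all W, so L
n=14: →10(W), 8(W), 7(W) — all W, so L
n=15: →11(L), so W
n=16: →12(L), so W
n=17: →13(L), so W
n=18: →14(L), so W
n=19: →13(L), so W
n=20: →14(L), so W
n=21: →14(L), so W
n=22: →18(W), 16(W), 15(W) — all W, so L
n=23: →19(W), 17(W), 16(W) — all W, so L
n=24: →20(W), 18(W), 17(W) — all W, so L
n=25: →21(W), 19(W), 18(W) — all W, so L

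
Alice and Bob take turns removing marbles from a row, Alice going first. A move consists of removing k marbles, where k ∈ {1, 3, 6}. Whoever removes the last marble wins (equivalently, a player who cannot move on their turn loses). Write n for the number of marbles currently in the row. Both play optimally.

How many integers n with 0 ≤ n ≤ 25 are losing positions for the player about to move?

Positions with no move are L. A position that does have a move is losing for the player to move precisely when every available move leads to a winning position for the opponent. Fill in the labels:
n=0: no move → L
n=1: W (go to 0, an L position)
n=2: L (sole option 1(W) is W)
n=3: W (go to 2, an L position)
n=4: L (options 3(W), 1(W) are all W)
n=5: W (go to 4, an L position)
n=6: W (go to 0, an L position)
n=7: W (go to 4, an L position)
n=8: W (go to 2, an L position)
n=9: L (options 8(W), 6(W), 3(W) are all W)
n=10: W (go to 9, an L position)
n=11: L (options 10(W), 8(W), 5(W) are all W)
n=12: W (go to 11, an L position)
n=13: L (options 12(W), 10(W), 7(W) are all W)
n=14: W (go to 13, an L position)
n=15: W (go to 9, an L position)
n=16: W (go to 13, an L position)
n=17: W (go to 11, an L position)
n=18: L (options 17(W), 15(W), 12(W) are all W)
n=19: W (go to 18, an L position)
n=20: L (options 19(W), 17(W), 14(W) are all W)
n=21: W (go to 20, an L position)
n=22: L (options 21(W), 19(W), 16(W) are all W)
n=23: W (go to 22, an L position)
n=24: W (go to 18, an L position)
n=25: W (go to 22, an L position)
L entries with 0 ≤ n ≤ 25: n = 0, 2, 4, 9, 11, 13, 18, 20, 22; that makes 9.

9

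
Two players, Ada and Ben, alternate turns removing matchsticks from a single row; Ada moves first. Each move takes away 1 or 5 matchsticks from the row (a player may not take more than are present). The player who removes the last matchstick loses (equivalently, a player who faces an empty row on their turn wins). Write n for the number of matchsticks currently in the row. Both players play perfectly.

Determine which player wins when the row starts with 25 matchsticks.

Ben wins.

Build the W/L table. Terminal = W. A non-terminal position is W if it has a move to some L; otherwise it is L.
n=0: no move; the opponent has just taken the last matchstick and therefore loses → W
n=1: the only move is to 0(W), a W ⇒ L
n=2: can move to 1, which is L ⇒ W
n=3: the only move is to 2(W), a W ⇒ L
n=4: can move to 3, which is L ⇒ W
n=5: moves to 4(W), 0(W); every one is W ⇒ L
n=6: can move to 5, which is L ⇒ W
n=7: moves to 6(W), 2(W); every one is W ⇒ L
n=8: can move to 7, which is L ⇒ W
n=9: moves to 8(W), 4(W); every one is W ⇒ L
n=10: can move to 9, which is L ⇒ W
n=11: moves to 10(W), 6(W); every one is W ⇒ L
n=12: can move to 11, which is L ⇒ W
n=13: moves to 12(W), 8(W); every one is W ⇒ L
n=14: can move to 13, which is L ⇒ W
n=15: moves to 14(W), 10(W); every one is W ⇒ L
n=16: can move to 15, which is L ⇒ W
n=17: moves to 16(W), 12(W); every one is W ⇒ L
n=18: can move to 17, which is L ⇒ W
n=19: moves to 18(W), 14(W); every one is W ⇒ L
n=20: can move to 19, which is L ⇒ W
n=21: moves to 20(W), 16(W); every one is W ⇒ L
n=22: can move to 21, which is L ⇒ W
n=23: moves to 22(W), 18(W); every one is W ⇒ L
n=24: can move to 23, which is L ⇒ W
n=25: moves to 24(W), 20(W); every one is W ⇒ L
Every move from 25 reaches a W position, so the mover loses.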